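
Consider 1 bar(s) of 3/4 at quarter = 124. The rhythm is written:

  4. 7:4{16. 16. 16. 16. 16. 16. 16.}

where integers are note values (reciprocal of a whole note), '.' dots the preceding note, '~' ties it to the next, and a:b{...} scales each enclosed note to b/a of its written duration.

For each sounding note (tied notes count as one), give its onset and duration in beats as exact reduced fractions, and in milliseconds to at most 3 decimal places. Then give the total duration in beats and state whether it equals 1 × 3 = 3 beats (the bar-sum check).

1) 0.0ms=0b +725.806ms=3/2b
2) 725.806ms=3/2b +103.687ms=3/14b
3) 829.493ms=12/7b +103.687ms=3/14b
4) 933.18ms=27/14b +103.687ms=3/14b
5) 1036.866ms=15/7b +103.687ms=3/14b
6) 1140.553ms=33/14b +103.687ms=3/14b
7) 1244.24ms=18/7b +103.687ms=3/14b
8) 1347.926ms=39/14b +103.687ms=3/14b
Σ=3b of 3 (124bpm 3/4) — PASS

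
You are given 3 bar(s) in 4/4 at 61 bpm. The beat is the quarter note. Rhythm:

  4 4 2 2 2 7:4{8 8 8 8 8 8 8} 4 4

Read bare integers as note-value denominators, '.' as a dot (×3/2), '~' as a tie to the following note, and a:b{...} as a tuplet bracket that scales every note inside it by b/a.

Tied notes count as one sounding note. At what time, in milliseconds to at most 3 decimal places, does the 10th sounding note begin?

note 10 onset = 64/7b = 8992.974ms

1. 0.0ms @ 0 + 983.607ms (1)
2. 983.607ms @ 1 + 983.607ms (1)
3. 1967.213ms @ 2 + 1967.213ms (2)
4. 3934.426ms @ 4 + 1967.213ms (2)
5. 5901.639ms @ 6 + 1967.213ms (2)
6. 7868.852ms @ 8 + 281.03ms (2/7)
7. 8149.883ms @ 58/7 + 281.03ms (2/7)
8. 8430.913ms @ 60/7 + 281.03ms (2/7)
9. 8711.944ms @ 62/7 + 281.03ms (2/7)
10. 8992.974ms @ 64/7 + 281.03ms (2/7)
11. 9274.005ms @ 66/7 + 281.03ms (2/7)
12. 9555.035ms @ 68/7 + 281.03ms (2/7)
13. 9836.066ms @ 10 + 983.607ms (1)
14. 10819.672ms @ 11 + 983.607ms (1)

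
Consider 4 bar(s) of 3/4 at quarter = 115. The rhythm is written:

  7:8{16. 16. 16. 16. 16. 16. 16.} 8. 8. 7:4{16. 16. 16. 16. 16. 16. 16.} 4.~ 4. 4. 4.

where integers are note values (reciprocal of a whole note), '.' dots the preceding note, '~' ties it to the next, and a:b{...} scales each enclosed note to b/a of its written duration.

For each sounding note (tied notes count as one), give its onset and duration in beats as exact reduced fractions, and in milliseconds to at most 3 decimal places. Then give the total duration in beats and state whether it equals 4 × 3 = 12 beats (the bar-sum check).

1) 0.0ms=0b +223.602ms=3/7b
2) 223.602ms=3/7b +223.602ms=3/7b
3) 447.205ms=6/7b +223.602ms=3/7b
4) 670.807ms=9/7b +223.602ms=3/7b
5) 894.41ms=12/7b +223.602ms=3/7b
6) 1118.012ms=15/7b +223.602ms=3/7b
7) 1341.615ms=18/7b +223.602ms=3/7b
8) 1565.217ms=3b +391.304ms=3/4b
9) 1956.522ms=15/4b +391.304ms=3/4b
10) 2347.826ms=9/2b +111.801ms=3/14b
11) 2459.627ms=33/7b +111.801ms=3/14b
12) 2571.429ms=69/14b +111.801ms=3/14b
13) 2683.23ms=36/7b +111.801ms=3/14b
14) 2795.031ms=75/14b +111.801ms=3/14b
15) 2906.832ms=39/7b +111.801ms=3/14b
16) 3018.634ms=81/14b +111.801ms=3/14b
17) 3130.435ms=6b +1565.217ms=3b
18) 4695.652ms=9b +782.609ms=3/2b
19) 5478.261ms=21/2b +782.609ms=3/2b
Σ=12b of 12 (115bpm 3/4) — PASS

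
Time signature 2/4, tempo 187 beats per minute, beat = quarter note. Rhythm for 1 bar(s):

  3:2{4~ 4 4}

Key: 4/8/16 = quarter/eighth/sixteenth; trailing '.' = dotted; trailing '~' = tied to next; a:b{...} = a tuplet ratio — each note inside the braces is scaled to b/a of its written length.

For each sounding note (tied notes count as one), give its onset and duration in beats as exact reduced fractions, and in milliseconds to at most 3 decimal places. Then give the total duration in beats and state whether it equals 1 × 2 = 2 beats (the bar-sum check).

1) 0.0ms=0b +427.807ms=4/3b
2) 427.807ms=4/3b +213.904ms=2/3b
Σ=2b of 2 (187bpm 2/4) — PASS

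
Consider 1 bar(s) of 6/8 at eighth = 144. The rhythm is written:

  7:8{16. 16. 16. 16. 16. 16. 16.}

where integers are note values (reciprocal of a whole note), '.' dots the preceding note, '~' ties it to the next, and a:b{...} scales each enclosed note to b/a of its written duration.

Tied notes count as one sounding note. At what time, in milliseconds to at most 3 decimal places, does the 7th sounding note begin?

1. 0.0ms @ 0 + 357.143ms (6/7)
2. 357.143ms @ 6/7 + 357.143ms (6/7)
3. 714.286ms @ 12/7 + 357.143ms (6/7)
4. 1071.429ms @ 18/7 + 357.143ms (6/7)
5. 1428.571ms @ 24/7 + 357.143ms (6/7)
6. 1785.714ms @ 30/7 + 357.143ms (6/7)
7. 2142.857ms @ 36/7 + 357.143ms (6/7)

note 7 onset = 36/7b = 2142.857ms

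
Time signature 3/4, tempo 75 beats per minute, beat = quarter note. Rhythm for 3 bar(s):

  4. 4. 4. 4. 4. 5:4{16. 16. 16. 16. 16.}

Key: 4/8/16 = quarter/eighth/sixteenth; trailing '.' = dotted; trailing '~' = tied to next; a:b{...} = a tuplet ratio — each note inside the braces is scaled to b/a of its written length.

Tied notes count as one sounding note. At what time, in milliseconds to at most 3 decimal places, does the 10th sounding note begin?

note 10 onset = 87/10b = 6960.0ms

1. 0.0ms @ 0 + 1200.0ms (3/2)
2. 1200.0ms @ 3/2 + 1200.0ms (3/2)
3. 2400.0ms @ 3 + 1200.0ms (3/2)
4. 3600.0ms @ 9/2 + 1200.0ms (3/2)
5. 4800.0ms @ 6 + 1200.0ms (3/2)
6. 6000.0ms @ 15/2 + 240.0ms (3/10)
7. 6240.0ms @ 39/5 + 240.0ms (3/10)
8. 6480.0ms @ 81/10 + 240.0ms (3/10)
9. 6720.0ms @ 42/5 + 240.0ms (3/10)
10. 6960.0ms @ 87/10 + 240.0ms (3/10)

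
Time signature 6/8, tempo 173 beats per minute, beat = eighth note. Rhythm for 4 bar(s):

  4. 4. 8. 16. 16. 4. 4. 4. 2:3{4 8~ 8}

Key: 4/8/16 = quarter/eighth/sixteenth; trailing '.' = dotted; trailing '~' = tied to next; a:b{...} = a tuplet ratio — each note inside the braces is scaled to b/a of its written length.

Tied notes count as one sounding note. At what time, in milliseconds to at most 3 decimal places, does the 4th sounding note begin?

1. 0.0ms @ 0 + 1040.462ms (3)
2. 1040.462ms @ 3 + 1040.462ms (3)
3. 2080.925ms @ 6 + 520.231ms (3/2)
4. 2601.156ms @ 15/2 + 260.116ms (3/4)
5. 2861.272ms @ 33/4 + 260.116ms (3/4)
6. 3121.387ms @ 9 + 1040.462ms (3)
7. 4161.85ms @ 12 + 1040.462ms (3)
8. 5202.312ms @ 15 + 1040.462ms (3)
9. 6242.775ms @ 18 + 1040.462ms (3)
10. 7283.237ms @ 21 + 1040.462ms (3)

note 4 onset = 15/2b = 2601.156ms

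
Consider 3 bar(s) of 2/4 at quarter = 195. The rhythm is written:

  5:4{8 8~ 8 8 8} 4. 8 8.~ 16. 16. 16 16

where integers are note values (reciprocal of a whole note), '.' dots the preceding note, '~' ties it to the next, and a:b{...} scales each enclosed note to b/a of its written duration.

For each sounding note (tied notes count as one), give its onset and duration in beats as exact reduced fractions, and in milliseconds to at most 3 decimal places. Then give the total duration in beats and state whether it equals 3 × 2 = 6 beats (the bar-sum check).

1) 0.0ms=0b +123.077ms=2/5b
2) 123.077ms=2/5b +246.154ms=4/5b
3) 369.231ms=6/5b +123.077ms=2/5b
4) 492.308ms=8/5b +123.077ms=2/5b
5) 615.385ms=2b +461.538ms=3/2b
6) 1076.923ms=7/2b +153.846ms=1/2b
7) 1230.769ms=4b +346.154ms=9/8b
8) 1576.923ms=41/8b +115.385ms=3/8b
9) 1692.308ms=11/2b +76.923ms=1/4b
10) 1769.231ms=23/4b +76.923ms=1/4b
Σ=6b of 6 (195bpm 2/4) — PASS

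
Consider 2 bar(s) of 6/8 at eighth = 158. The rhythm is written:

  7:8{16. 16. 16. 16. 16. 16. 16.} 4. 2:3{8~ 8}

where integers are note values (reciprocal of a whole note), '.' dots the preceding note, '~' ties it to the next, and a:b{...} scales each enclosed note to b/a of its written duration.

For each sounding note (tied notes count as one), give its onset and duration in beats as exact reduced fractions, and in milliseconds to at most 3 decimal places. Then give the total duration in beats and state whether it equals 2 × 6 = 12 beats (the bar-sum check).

1) 0.0ms=0b +325.497ms=6/7b
2) 325.497ms=6/7b +325.497ms=6/7b
3) 650.995ms=12/7b +325.497ms=6/7b
4) 976.492ms=18/7b +325.497ms=6/7b
5) 1301.989ms=24/7b +325.497ms=6/7b
6) 1627.486ms=30/7b +325.497ms=6/7b
7) 1952.984ms=36/7b +325.497ms=6/7b
8) 2278.481ms=6b +1139.241ms=3b
9) 3417.722ms=9b +1139.241ms=3b
Σ=12b of 12 (158bpm 6/8) — PASS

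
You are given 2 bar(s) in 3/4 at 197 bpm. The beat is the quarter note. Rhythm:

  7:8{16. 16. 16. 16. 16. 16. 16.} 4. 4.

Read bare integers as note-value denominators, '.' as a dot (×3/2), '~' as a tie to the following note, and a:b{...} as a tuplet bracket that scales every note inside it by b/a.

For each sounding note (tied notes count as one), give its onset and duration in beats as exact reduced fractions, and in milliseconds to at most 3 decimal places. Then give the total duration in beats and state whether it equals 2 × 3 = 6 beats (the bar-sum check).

1) 0.0ms=0b +130.529ms=3/7b
2) 130.529ms=3/7b +130.529ms=3/7b
3) 261.059ms=6/7b +130.529ms=3/7b
4) 391.588ms=9/7b +130.529ms=3/7b
5) 522.117ms=12/7b +130.529ms=3/7b
6) 652.647ms=15/7b +130.529ms=3/7b
7) 783.176ms=18/7b +130.529ms=3/7b
8) 913.706ms=3b +456.853ms=3/2b
9) 1370.558ms=9/2b +456.853ms=3/2b
Σ=6b of 6 (197bpm 3/4) — PASS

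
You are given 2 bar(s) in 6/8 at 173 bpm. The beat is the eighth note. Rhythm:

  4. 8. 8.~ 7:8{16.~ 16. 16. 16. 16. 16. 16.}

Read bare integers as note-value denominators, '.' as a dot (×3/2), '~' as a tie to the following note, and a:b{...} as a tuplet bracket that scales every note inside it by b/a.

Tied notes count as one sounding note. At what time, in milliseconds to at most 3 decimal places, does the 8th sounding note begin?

note 8 onset = 78/7b = 3864.575ms

1. 0.0ms @ 0 + 1040.462ms (3)
2. 1040.462ms @ 3 + 520.231ms (3/2)
3. 1560.694ms @ 9/2 + 1114.781ms (45/14)
4. 2675.475ms @ 54/7 + 297.275ms (6/7)
5. 2972.75ms @ 60/7 + 297.275ms (6/7)
6. 3270.025ms @ 66/7 + 297.275ms (6/7)
7. 3567.3ms @ 72/7 + 297.275ms (6/7)
8. 3864.575ms @ 78/7 + 297.275ms (6/7)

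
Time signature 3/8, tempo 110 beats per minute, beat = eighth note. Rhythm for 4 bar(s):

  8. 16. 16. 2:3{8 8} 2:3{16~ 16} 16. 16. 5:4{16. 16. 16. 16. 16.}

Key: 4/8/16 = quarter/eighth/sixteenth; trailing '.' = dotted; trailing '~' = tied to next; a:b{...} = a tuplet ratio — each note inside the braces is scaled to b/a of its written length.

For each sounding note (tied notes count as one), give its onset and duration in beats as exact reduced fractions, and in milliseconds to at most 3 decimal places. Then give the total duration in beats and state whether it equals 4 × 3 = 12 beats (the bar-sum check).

1) 0.0ms=0b +818.182ms=3/2b
2) 818.182ms=3/2b +409.091ms=3/4b
3) 1227.273ms=9/4b +409.091ms=3/4b
4) 1636.364ms=3b +818.182ms=3/2b
5) 2454.545ms=9/2b +818.182ms=3/2b
6) 3272.727ms=6b +818.182ms=3/2b
7) 4090.909ms=15/2b +409.091ms=3/4b
8) 4500.0ms=33/4b +409.091ms=3/4b
9) 4909.091ms=9b +327.273ms=3/5b
10) 5236.364ms=48/5b +327.273ms=3/5b
11) 5563.636ms=51/5b +327.273ms=3/5b
12) 5890.909ms=54/5b +327.273ms=3/5b
13) 6218.182ms=57/5b +327.273ms=3/5b
Σ=12b of 12 (110bpm 3/8) — PASS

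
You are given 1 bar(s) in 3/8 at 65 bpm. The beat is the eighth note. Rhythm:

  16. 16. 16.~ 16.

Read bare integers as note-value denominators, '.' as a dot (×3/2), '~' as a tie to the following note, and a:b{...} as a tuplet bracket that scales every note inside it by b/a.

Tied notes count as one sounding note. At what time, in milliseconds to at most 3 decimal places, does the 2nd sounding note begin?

note 2 onset = 3/4b = 692.308ms

1. 0.0ms @ 0 + 692.308ms (3/4)
2. 692.308ms @ 3/4 + 692.308ms (3/4)
3. 1384.615ms @ 3/2 + 1384.615ms (3/2)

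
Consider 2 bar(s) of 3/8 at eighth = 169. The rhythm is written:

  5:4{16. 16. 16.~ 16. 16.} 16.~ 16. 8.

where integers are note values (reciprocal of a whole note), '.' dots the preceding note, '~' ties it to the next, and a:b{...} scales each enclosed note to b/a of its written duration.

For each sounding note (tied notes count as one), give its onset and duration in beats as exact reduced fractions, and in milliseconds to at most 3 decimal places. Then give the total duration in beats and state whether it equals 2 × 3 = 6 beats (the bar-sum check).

1) 0.0ms=0b +213.018ms=3/5b
2) 213.018ms=3/5b +213.018ms=3/5b
3) 426.036ms=6/5b +426.036ms=6/5b
4) 852.071ms=12/5b +213.018ms=3/5b
5) 1065.089ms=3b +532.544ms=3/2b
6) 1597.633ms=9/2b +532.544ms=3/2b
Σ=6b of 6 (169bpm 3/8) — PASS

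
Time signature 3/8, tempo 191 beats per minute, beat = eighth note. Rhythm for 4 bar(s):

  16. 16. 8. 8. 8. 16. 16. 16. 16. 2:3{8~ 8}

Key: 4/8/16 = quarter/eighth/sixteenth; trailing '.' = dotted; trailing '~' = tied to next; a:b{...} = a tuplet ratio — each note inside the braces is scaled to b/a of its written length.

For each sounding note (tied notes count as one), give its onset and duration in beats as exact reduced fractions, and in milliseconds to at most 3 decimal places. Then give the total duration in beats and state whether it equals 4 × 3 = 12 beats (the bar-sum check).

1) 0.0ms=0b +235.602ms=3/4b
2) 235.602ms=3/4b +235.602ms=3/4b
3) 471.204ms=3/2b +471.204ms=3/2b
4) 942.408ms=3b +471.204ms=3/2b
5) 1413.613ms=9/2b +471.204ms=3/2b
6) 1884.817ms=6b +235.602ms=3/4b
7) 2120.419ms=27/4b +235.602ms=3/4b
8) 2356.021ms=15/2b +235.602ms=3/4b
9) 2591.623ms=33/4b +235.602ms=3/4b
10) 2827.225ms=9b +942.408ms=3b
Σ=12b of 12 (191bpm 3/8) — PASS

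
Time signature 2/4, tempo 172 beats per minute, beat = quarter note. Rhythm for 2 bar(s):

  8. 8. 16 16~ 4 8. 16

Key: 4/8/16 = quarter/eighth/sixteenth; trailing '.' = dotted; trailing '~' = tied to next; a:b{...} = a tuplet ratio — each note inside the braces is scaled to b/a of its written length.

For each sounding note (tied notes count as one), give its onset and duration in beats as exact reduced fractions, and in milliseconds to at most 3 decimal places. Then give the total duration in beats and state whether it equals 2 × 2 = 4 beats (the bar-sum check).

1) 0.0ms=0b +261.628ms=3/4b
2) 261.628ms=3/4b +261.628ms=3/4b
3) 523.256ms=3/2b +87.209ms=1/4b
4) 610.465ms=7/4b +436.047ms=5/4b
5) 1046.512ms=3b +261.628ms=3/4b
6) 1308.14ms=15/4b +87.209ms=1/4b
Σ=4b of 4 (172bpm 2/4) — PASS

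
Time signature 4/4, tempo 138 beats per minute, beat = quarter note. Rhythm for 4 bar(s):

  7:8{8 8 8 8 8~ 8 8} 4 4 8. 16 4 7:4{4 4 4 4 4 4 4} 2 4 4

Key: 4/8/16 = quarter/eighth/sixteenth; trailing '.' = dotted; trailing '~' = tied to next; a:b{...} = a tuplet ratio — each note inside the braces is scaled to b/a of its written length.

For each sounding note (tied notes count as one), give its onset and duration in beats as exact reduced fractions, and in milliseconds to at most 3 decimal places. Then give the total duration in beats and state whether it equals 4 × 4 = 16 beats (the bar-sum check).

1) 0.0ms=0b +248.447ms=4/7b
2) 248.447ms=4/7b +248.447ms=4/7b
3) 496.894ms=8/7b +248.447ms=4/7b
4) 745.342ms=12/7b +248.447ms=4/7b
5) 993.789ms=16/7b +496.894ms=8/7b
6) 1490.683ms=24/7b +248.447ms=4/7b
7) 1739.13ms=4b +434.783ms=1b
8) 2173.913ms=5b +434.783ms=1b
9) 2608.696ms=6b +326.087ms=3/4b
10) 2934.783ms=27/4b +108.696ms=1/4b
11) 3043.478ms=7b +434.783ms=1b
12) 3478.261ms=8b +248.447ms=4/7b
13) 3726.708ms=60/7b +248.447ms=4/7b
14) 3975.155ms=64/7b +248.447ms=4/7b
15) 4223.602ms=68/7b +248.447ms=4/7b
16) 4472.05ms=72/7b +248.447ms=4/7b
17) 4720.497ms=76/7b +248.447ms=4/7b
18) 4968.944ms=80/7b +248.447ms=4/7b
19) 5217.391ms=12b +869.565ms=2b
20) 6086.957ms=14b +434.783ms=1b
21) 6521.739ms=15b +434.783ms=1b
Σ=16b of 16 (138bpm 4/4) — PASS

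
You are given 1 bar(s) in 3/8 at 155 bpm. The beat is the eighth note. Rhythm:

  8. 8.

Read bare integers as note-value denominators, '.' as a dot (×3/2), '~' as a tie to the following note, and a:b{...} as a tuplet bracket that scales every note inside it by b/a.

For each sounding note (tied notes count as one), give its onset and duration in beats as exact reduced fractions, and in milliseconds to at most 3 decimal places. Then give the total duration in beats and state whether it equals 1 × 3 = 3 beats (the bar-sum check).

1) 0.0ms=0b +580.645ms=3/2b
2) 580.645ms=3/2b +580.645ms=3/2b
Σ=3b of 3 (155bpm 3/8) — PASS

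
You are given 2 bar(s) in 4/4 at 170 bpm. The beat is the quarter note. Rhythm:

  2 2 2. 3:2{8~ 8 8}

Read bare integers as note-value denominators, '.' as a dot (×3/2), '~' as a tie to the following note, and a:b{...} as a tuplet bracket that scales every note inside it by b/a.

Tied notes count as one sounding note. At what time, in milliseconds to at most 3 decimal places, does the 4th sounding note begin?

1. 0.0ms @ 0 + 705.882ms (2)
2. 705.882ms @ 2 + 705.882ms (2)
3. 1411.765ms @ 4 + 1058.824ms (3)
4. 2470.588ms @ 7 + 235.294ms (2/3)
5. 2705.882ms @ 23/3 + 117.647ms (1/3)

note 4 onset = 7b = 2470.588ms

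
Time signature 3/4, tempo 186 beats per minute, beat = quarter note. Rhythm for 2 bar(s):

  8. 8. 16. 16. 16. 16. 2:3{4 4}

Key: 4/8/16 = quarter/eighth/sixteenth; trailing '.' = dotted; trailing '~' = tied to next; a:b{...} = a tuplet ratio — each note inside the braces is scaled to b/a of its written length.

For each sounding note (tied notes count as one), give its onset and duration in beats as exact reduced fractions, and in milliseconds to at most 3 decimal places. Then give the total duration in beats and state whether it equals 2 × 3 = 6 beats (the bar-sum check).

1) 0.0ms=0b +241.935ms=3/4b
2) 241.935ms=3/4b +241.935ms=3/4b
3) 483.871ms=3/2b +120.968ms=3/8b
4) 604.839ms=15/8b +120.968ms=3/8b
5) 725.806ms=9/4b +120.968ms=3/8b
6) 846.774ms=21/8b +120.968ms=3/8b
7) 967.742ms=3b +483.871ms=3/2b
8) 1451.613ms=9/2b +483.871ms=3/2b
Σ=6b of 6 (186bpm 3/4) — PASS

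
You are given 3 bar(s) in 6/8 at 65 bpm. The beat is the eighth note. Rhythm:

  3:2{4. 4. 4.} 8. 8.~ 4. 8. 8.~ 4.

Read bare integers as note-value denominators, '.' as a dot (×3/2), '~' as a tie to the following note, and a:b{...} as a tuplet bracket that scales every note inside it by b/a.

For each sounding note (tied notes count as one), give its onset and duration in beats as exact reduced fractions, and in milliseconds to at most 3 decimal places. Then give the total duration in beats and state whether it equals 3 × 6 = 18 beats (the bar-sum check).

1) 0.0ms=0b +1846.154ms=2b
2) 1846.154ms=2b +1846.154ms=2b
3) 3692.308ms=4b +1846.154ms=2b
4) 5538.462ms=6b +1384.615ms=3/2b
5) 6923.077ms=15/2b +4153.846ms=9/2b
6) 11076.923ms=12b +1384.615ms=3/2b
7) 12461.538ms=27/2b +4153.846ms=9/2b
Σ=18b of 18 (65bpm 6/8) — PASS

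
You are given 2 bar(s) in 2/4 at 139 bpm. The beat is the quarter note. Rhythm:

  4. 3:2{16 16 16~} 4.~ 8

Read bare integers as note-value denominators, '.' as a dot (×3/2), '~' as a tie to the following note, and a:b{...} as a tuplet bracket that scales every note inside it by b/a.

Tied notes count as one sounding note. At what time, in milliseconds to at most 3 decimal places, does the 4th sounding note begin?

note 4 onset = 11/6b = 791.367ms

1. 0.0ms @ 0 + 647.482ms (3/2)
2. 647.482ms @ 3/2 + 71.942ms (1/6)
3. 719.424ms @ 5/3 + 71.942ms (1/6)
4. 791.367ms @ 11/6 + 935.252ms (13/6)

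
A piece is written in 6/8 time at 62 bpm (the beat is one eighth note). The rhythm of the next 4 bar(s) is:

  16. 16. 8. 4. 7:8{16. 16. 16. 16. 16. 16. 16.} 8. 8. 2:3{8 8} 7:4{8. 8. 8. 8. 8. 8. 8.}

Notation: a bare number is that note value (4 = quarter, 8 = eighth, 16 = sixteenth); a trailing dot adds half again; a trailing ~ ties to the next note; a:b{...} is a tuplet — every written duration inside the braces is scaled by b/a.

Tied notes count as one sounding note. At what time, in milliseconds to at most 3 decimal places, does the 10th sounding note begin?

1. 0.0ms @ 0 + 725.806ms (3/4)
2. 725.806ms @ 3/4 + 725.806ms (3/4)
3. 1451.613ms @ 3/2 + 1451.613ms (3/2)
4. 2903.226ms @ 3 + 2903.226ms (3)
5. 5806.452ms @ 6 + 829.493ms (6/7)
6. 6635.945ms @ 48/7 + 829.493ms (6/7)
7. 7465.438ms @ 54/7 + 829.493ms (6/7)
8. 8294.931ms @ 60/7 + 829.493ms (6/7)
9. 9124.424ms @ 66/7 + 829.493ms (6/7)
10. 9953.917ms @ 72/7 + 829.493ms (6/7)
11. 10783.41ms @ 78/7 + 829.493ms (6/7)
12. 11612.903ms @ 12 + 1451.613ms (3/2)
13. 13064.516ms @ 27/2 + 1451.613ms (3/2)
14. 14516.129ms @ 15 + 1451.613ms (3/2)
15. 15967.742ms @ 33/2 + 1451.613ms (3/2)
16. 17419.355ms @ 18 + 829.493ms (6/7)
17. 18248.848ms @ 132/7 + 829.493ms (6/7)
18. 19078.341ms @ 138/7 + 829.493ms (6/7)
19. 19907.834ms @ 144/7 + 829.493ms (6/7)
20. 20737.327ms @ 150/7 + 829.493ms (6/7)
21. 21566.82ms @ 156/7 + 829.493ms (6/7)
22. 22396.313ms @ 162/7 + 829.493ms (6/7)

note 10 onset = 72/7b = 9953.917ms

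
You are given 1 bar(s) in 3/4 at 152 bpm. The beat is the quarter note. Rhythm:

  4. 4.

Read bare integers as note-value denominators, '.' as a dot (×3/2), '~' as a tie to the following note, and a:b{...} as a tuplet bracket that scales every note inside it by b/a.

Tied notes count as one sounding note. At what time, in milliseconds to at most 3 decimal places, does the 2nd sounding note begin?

1. 0.0ms @ 0 + 592.105ms (3/2)
2. 592.105ms @ 3/2 + 592.105ms (3/2)

note 2 onset = 3/2b = 592.105ms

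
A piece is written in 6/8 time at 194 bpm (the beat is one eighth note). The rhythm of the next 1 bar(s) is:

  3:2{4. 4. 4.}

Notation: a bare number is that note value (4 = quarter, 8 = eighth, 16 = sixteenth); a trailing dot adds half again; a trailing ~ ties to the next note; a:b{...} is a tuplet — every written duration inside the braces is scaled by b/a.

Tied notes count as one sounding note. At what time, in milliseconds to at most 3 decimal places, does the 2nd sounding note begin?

note 2 onset = 2b = 618.557ms

1. 0.0ms @ 0 + 618.557ms (2)
2. 618.557ms @ 2 + 618.557ms (2)
3. 1237.113ms @ 4 + 618.557ms (2)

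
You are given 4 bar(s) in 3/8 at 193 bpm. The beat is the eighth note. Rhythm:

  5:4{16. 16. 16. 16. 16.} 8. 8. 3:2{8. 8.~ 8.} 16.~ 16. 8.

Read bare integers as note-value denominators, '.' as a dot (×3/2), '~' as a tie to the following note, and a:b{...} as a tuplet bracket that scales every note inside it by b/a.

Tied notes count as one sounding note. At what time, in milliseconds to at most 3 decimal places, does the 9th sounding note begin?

1. 0.0ms @ 0 + 186.528ms (3/5)
2. 186.528ms @ 3/5 + 186.528ms (3/5)
3. 373.057ms @ 6/5 + 186.528ms (3/5)
4. 559.585ms @ 9/5 + 186.528ms (3/5)
5. 746.114ms @ 12/5 + 186.528ms (3/5)
6. 932.642ms @ 3 + 466.321ms (3/2)
7. 1398.964ms @ 9/2 + 466.321ms (3/2)
8. 1865.285ms @ 6 + 310.881ms (1)
9. 2176.166ms @ 7 + 621.762ms (2)
10. 2797.927ms @ 9 + 466.321ms (3/2)
11. 3264.249ms @ 21/2 + 466.321ms (3/2)

note 9 onset = 7b = 2176.166ms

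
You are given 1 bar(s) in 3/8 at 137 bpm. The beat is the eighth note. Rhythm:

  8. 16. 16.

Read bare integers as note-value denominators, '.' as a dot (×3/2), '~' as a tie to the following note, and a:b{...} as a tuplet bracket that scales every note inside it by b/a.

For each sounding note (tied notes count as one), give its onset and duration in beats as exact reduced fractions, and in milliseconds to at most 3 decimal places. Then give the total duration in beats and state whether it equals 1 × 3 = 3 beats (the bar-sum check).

1) 0.0ms=0b +656.934ms=3/2b
2) 656.934ms=3/2b +328.467ms=3/4b
3) 985.401ms=9/4b +328.467ms=3/4b
Σ=3b of 3 (137bpm 3/8) — PASS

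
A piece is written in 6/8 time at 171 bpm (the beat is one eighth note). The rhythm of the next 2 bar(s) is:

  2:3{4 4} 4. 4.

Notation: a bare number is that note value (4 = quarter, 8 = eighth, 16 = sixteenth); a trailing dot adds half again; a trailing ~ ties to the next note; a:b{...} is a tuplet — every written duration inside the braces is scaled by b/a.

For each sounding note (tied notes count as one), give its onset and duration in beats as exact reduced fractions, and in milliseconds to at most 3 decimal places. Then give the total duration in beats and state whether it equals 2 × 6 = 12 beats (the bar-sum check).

1) 0.0ms=0b +1052.632ms=3b
2) 1052.632ms=3b +1052.632ms=3b
3) 2105.263ms=6b +1052.632ms=3b
4) 3157.895ms=9b +1052.632ms=3b
Σ=12b of 12 (171bpm 6/8) — PASS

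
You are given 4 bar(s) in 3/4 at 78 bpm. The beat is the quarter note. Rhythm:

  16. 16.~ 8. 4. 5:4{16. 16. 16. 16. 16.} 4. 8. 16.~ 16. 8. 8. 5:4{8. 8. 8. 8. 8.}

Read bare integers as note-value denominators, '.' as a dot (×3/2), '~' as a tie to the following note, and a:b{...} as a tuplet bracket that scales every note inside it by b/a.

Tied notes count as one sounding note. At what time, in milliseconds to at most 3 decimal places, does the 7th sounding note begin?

1. 0.0ms @ 0 + 288.462ms (3/8)
2. 288.462ms @ 3/8 + 865.385ms (9/8)
3. 1153.846ms @ 3/2 + 1153.846ms (3/2)
4. 2307.692ms @ 3 + 230.769ms (3/10)
5. 2538.462ms @ 33/10 + 230.769ms (3/10)
6. 2769.231ms @ 18/5 + 230.769ms (3/10)
7. 3000.0ms @ 39/10 + 230.769ms (3/10)
8. 3230.769ms @ 21/5 + 230.769ms (3/10)
9. 3461.538ms @ 9/2 + 1153.846ms (3/2)
10. 4615.385ms @ 6 + 576.923ms (3/4)
11. 5192.308ms @ 27/4 + 576.923ms (3/4)
12. 5769.231ms @ 15/2 + 576.923ms (3/4)
13. 6346.154ms @ 33/4 + 576.923ms (3/4)
14. 6923.077ms @ 9 + 461.538ms (3/5)
15. 7384.615ms @ 48/5 + 461.538ms (3/5)
16. 7846.154ms @ 51/5 + 461.538ms (3/5)
17. 8307.692ms @ 54/5 + 461.538ms (3/5)
18. 8769.231ms @ 57/5 + 461.538ms (3/5)

note 7 onset = 39/10b = 3000.0ms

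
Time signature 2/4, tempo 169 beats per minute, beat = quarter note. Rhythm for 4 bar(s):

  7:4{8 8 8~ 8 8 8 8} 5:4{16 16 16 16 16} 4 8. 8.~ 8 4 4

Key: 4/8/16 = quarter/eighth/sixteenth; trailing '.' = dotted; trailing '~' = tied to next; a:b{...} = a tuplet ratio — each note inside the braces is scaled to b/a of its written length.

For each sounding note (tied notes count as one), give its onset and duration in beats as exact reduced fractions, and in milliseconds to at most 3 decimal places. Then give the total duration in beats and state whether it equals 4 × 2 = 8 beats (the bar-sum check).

1) 0.0ms=0b +101.437ms=2/7b
2) 101.437ms=2/7b +101.437ms=2/7b
3) 202.874ms=4/7b +202.874ms=4/7b
4) 405.748ms=8/7b +101.437ms=2/7b
5) 507.185ms=10/7b +101.437ms=2/7b
6) 608.622ms=12/7b +101.437ms=2/7b
7) 710.059ms=2b +71.006ms=1/5b
8) 781.065ms=11/5b +71.006ms=1/5b
9) 852.071ms=12/5b +71.006ms=1/5b
10) 923.077ms=13/5b +71.006ms=1/5b
11) 994.083ms=14/5b +71.006ms=1/5b
12) 1065.089ms=3b +355.03ms=1b
13) 1420.118ms=4b +266.272ms=3/4b
14) 1686.391ms=19/4b +443.787ms=5/4b
15) 2130.178ms=6b +355.03ms=1b
16) 2485.207ms=7b +355.03ms=1b
Σ=8b of 8 (169bpm 2/4) — PASS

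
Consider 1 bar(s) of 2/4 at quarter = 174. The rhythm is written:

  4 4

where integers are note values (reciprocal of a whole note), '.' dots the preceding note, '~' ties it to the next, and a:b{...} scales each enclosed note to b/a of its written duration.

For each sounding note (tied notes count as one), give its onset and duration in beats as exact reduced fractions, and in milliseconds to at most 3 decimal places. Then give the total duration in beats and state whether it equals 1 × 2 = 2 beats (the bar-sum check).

1) 0.0ms=0b +344.828ms=1b
2) 344.828ms=1b +344.828ms=1b
Σ=2b of 2 (174bpm 2/4) — PASS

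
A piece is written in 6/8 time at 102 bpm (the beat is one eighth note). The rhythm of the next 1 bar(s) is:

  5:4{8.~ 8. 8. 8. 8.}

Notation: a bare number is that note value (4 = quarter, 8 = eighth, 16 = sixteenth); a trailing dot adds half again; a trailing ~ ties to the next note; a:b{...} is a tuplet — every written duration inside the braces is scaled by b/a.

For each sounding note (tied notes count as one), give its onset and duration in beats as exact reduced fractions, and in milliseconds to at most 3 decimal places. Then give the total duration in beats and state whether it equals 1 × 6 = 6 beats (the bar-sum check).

1) 0.0ms=0b +1411.765ms=12/5b
2) 1411.765ms=12/5b +705.882ms=6/5b
3) 2117.647ms=18/5b +705.882ms=6/5b
4) 2823.529ms=24/5b +705.882ms=6/5b
Σ=6b of 6 (102bpm 6/8) — PASS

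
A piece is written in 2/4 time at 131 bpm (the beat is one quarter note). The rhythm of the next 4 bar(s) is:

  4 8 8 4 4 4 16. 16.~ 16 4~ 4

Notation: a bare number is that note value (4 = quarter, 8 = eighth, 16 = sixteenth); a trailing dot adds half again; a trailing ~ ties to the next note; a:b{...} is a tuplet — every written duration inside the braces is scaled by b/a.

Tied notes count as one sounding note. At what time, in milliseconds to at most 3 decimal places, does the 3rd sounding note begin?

1. 0.0ms @ 0 + 458.015ms (1)
2. 458.015ms @ 1 + 229.008ms (1/2)
3. 687.023ms @ 3/2 + 229.008ms (1/2)
4. 916.031ms @ 2 + 458.015ms (1)
5. 1374.046ms @ 3 + 458.015ms (1)
6. 1832.061ms @ 4 + 458.015ms (1)
7. 2290.076ms @ 5 + 171.756ms (3/8)
8. 2461.832ms @ 43/8 + 286.26ms (5/8)
9. 2748.092ms @ 6 + 916.031ms (2)

note 3 onset = 3/2b = 687.023ms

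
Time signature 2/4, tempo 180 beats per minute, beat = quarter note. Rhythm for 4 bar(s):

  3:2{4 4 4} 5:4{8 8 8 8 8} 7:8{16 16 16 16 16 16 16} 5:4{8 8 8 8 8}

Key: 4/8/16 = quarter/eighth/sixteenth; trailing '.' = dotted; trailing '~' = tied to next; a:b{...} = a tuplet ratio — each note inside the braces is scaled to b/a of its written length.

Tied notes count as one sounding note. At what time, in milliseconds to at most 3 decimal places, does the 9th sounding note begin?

note 9 onset = 4b = 1333.333ms

1. 0.0ms @ 0 + 222.222ms (2/3)
2. 222.222ms @ 2/3 + 222.222ms (2/3)
3. 444.444ms @ 4/3 + 222.222ms (2/3)
4. 666.667ms @ 2 + 133.333ms (2/5)
5. 800.0ms @ 12/5 + 133.333ms (2/5)
6. 933.333ms @ 14/5 + 133.333ms (2/5)
7. 1066.667ms @ 16/5 + 133.333ms (2/5)
8. 1200.0ms @ 18/5 + 133.333ms (2/5)
9. 1333.333ms @ 4 + 95.238ms (2/7)
10. 1428.571ms @ 30/7 + 95.238ms (2/7)
11. 1523.81ms @ 32/7 + 95.238ms (2/7)
12. 1619.048ms @ 34/7 + 95.238ms (2/7)
13. 1714.286ms @ 36/7 + 95.238ms (2/7)
14. 1809.524ms @ 38/7 + 95.238ms (2/7)
15. 1904.762ms @ 40/7 + 95.238ms (2/7)
16. 2000.0ms @ 6 + 133.333ms (2/5)
17. 2133.333ms @ 32/5 + 133.333ms (2/5)
18. 2266.667ms @ 34/5 + 133.333ms (2/5)
19. 2400.0ms @ 36/5 + 133.333ms (2/5)
20. 2533.333ms @ 38/5 + 133.333ms (2/5)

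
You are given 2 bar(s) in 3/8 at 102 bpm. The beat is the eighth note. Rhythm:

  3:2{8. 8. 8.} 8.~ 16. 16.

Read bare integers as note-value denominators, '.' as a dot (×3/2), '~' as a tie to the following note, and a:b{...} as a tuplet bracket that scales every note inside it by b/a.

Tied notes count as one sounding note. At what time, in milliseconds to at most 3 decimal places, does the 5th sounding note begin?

1. 0.0ms @ 0 + 588.235ms (1)
2. 588.235ms @ 1 + 588.235ms (1)
3. 1176.471ms @ 2 + 588.235ms (1)
4. 1764.706ms @ 3 + 1323.529ms (9/4)
5. 3088.235ms @ 21/4 + 441.176ms (3/4)

note 5 onset = 21/4b = 3088.235ms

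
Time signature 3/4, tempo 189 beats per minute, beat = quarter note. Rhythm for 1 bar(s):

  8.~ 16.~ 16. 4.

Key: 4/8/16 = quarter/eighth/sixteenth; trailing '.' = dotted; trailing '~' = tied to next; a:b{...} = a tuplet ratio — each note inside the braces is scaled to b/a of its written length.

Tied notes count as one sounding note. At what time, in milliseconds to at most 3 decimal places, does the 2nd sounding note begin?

note 2 onset = 3/2b = 476.19ms

1. 0.0ms @ 0 + 476.19ms (3/2)
2. 476.19ms @ 3/2 + 476.19ms (3/2)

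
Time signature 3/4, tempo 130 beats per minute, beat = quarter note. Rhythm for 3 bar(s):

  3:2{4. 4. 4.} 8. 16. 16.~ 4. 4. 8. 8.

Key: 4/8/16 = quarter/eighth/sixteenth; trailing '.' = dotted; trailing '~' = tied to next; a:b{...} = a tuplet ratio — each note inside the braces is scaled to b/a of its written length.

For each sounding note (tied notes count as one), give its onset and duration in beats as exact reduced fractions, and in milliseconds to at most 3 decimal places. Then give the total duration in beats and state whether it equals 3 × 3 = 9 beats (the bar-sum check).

1) 0.0ms=0b +461.538ms=1b
2) 461.538ms=1b +461.538ms=1b
3) 923.077ms=2b +461.538ms=1b
4) 1384.615ms=3b +346.154ms=3/4b
5) 1730.769ms=15/4b +173.077ms=3/8b
6) 1903.846ms=33/8b +865.385ms=15/8b
7) 2769.231ms=6b +692.308ms=3/2b
8) 3461.538ms=15/2b +346.154ms=3/4b
9) 3807.692ms=33/4b +346.154ms=3/4b
Σ=9b of 9 (130bpm 3/4) — PASS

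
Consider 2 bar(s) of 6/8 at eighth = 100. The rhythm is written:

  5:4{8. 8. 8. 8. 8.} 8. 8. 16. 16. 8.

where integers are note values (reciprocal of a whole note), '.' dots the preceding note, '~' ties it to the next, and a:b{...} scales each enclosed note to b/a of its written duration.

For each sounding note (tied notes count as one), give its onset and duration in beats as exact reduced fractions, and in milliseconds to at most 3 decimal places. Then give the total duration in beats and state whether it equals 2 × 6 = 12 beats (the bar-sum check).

1) 0.0ms=0b +720.0ms=6/5b
2) 720.0ms=6/5b +720.0ms=6/5b
3) 1440.0ms=12/5b +720.0ms=6/5b
4) 2160.0ms=18/5b +720.0ms=6/5b
5) 2880.0ms=24/5b +720.0ms=6/5b
6) 3600.0ms=6b +900.0ms=3/2b
7) 4500.0ms=15/2b +900.0ms=3/2b
8) 5400.0ms=9b +450.0ms=3/4b
9) 5850.0ms=39/4b +450.0ms=3/4b
10) 6300.0ms=21/2b +900.0ms=3/2b
Σ=12b of 12 (100bpm 6/8) — PASS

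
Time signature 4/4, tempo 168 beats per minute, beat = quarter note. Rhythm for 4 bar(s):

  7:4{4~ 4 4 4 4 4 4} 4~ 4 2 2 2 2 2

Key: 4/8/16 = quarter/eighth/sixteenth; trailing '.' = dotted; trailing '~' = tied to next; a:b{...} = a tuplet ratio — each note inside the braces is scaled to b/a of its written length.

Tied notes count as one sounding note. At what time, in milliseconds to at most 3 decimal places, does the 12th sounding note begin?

note 12 onset = 14b = 5000.0ms

1. 0.0ms @ 0 + 408.163ms (8/7)
2. 408.163ms @ 8/7 + 204.082ms (4/7)
3. 612.245ms @ 12/7 + 204.082ms (4/7)
4. 816.327ms @ 16/7 + 204.082ms (4/7)
5. 1020.408ms @ 20/7 + 204.082ms (4/7)
6. 1224.49ms @ 24/7 + 204.082ms (4/7)
7. 1428.571ms @ 4 + 714.286ms (2)
8. 2142.857ms @ 6 + 714.286ms (2)
9. 2857.143ms @ 8 + 714.286ms (2)
10. 3571.429ms @ 10 + 714.286ms (2)
11. 4285.714ms @ 12 + 714.286ms (2)
12. 5000.0ms @ 14 + 714.286ms (2)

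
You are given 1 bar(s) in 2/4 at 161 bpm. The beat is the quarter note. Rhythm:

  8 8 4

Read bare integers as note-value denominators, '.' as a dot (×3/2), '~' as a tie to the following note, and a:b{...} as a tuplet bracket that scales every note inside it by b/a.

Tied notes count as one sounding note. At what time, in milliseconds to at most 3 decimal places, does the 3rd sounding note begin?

1. 0.0ms @ 0 + 186.335ms (1/2)
2. 186.335ms @ 1/2 + 186.335ms (1/2)
3. 372.671ms @ 1 + 372.671ms (1)

note 3 onset = 1b = 372.671ms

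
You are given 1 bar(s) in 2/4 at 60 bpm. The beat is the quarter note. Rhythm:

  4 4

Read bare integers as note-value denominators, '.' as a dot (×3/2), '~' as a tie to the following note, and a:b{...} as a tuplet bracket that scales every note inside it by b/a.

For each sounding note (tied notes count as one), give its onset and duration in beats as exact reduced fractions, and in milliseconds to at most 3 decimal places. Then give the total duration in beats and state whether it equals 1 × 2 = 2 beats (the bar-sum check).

1) 0.0ms=0b +1000.0ms=1b
2) 1000.0ms=1b +1000.0ms=1b
Σ=2b of 2 (60bpm 2/4) — PASS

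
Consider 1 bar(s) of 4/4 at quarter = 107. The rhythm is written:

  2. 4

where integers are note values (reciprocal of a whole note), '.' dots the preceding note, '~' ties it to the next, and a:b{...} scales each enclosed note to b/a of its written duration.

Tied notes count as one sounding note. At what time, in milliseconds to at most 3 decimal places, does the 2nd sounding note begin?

1. 0.0ms @ 0 + 1682.243ms (3)
2. 1682.243ms @ 3 + 560.748ms (1)

note 2 onset = 3b = 1682.243ms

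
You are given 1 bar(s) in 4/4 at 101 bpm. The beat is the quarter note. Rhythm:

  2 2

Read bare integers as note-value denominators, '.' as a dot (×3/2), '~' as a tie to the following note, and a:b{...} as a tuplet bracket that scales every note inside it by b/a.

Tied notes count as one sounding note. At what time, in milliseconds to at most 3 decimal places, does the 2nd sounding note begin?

1. 0.0ms @ 0 + 1188.119ms (2)
2. 1188.119ms @ 2 + 1188.119ms (2)

note 2 onset = 2b = 1188.119ms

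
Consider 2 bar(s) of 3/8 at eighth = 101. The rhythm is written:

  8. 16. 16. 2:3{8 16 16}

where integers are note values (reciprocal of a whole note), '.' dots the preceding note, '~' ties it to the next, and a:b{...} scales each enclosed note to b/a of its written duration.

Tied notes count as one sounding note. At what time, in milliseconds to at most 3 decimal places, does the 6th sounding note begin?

1. 0.0ms @ 0 + 891.089ms (3/2)
2. 891.089ms @ 3/2 + 445.545ms (3/4)
3. 1336.634ms @ 9/4 + 445.545ms (3/4)
4. 1782.178ms @ 3 + 891.089ms (3/2)
5. 2673.267ms @ 9/2 + 445.545ms (3/4)
6. 3118.812ms @ 21/4 + 445.545ms (3/4)

note 6 onset = 21/4b = 3118.812ms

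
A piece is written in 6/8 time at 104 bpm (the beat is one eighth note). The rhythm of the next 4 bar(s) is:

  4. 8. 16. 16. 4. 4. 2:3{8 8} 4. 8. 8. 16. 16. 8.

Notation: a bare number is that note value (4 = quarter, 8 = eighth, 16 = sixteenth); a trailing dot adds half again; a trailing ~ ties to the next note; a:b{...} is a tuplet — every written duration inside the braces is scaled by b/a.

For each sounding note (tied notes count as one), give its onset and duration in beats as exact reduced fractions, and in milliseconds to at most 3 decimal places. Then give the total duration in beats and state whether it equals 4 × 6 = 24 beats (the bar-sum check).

1) 0.0ms=0b +1730.769ms=3b
2) 1730.769ms=3b +865.385ms=3/2b
3) 2596.154ms=9/2b +432.692ms=3/4b
4) 3028.846ms=21/4b +432.692ms=3/4b
5) 3461.538ms=6b +1730.769ms=3b
6) 5192.308ms=9b +1730.769ms=3b
7) 6923.077ms=12b +865.385ms=3/2b
8) 7788.462ms=27/2b +865.385ms=3/2b
9) 8653.846ms=15b +1730.769ms=3b
10) 10384.615ms=18b +865.385ms=3/2b
11) 11250.0ms=39/2b +865.385ms=3/2b
12) 12115.385ms=21b +432.692ms=3/4b
13) 12548.077ms=87/4b +432.692ms=3/4b
14) 12980.769ms=45/2b +865.385ms=3/2b
Σ=24b of 24 (104bpm 6/8) — PASS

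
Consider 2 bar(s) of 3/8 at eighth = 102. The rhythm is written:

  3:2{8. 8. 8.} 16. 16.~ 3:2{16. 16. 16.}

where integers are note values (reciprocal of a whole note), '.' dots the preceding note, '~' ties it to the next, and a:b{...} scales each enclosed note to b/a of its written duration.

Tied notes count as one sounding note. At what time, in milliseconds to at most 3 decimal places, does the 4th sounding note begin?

1. 0.0ms @ 0 + 588.235ms (1)
2. 588.235ms @ 1 + 588.235ms (1)
3. 1176.471ms @ 2 + 588.235ms (1)
4. 1764.706ms @ 3 + 441.176ms (3/4)
5. 2205.882ms @ 15/4 + 735.294ms (5/4)
6. 2941.176ms @ 5 + 294.118ms (1/2)
7. 3235.294ms @ 11/2 + 294.118ms (1/2)

note 4 onset = 3b = 1764.706ms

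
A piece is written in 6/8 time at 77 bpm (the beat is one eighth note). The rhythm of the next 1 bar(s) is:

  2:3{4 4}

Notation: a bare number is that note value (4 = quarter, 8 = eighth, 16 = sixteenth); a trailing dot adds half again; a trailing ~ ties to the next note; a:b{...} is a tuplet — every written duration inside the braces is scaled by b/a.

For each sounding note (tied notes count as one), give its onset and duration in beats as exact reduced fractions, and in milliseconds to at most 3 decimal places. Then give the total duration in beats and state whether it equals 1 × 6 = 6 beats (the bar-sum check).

1) 0.0ms=0b +2337.662ms=3b
2) 2337.662ms=3b +2337.662ms=3b
Σ=6b of 6 (77bpm 6/8) — PASS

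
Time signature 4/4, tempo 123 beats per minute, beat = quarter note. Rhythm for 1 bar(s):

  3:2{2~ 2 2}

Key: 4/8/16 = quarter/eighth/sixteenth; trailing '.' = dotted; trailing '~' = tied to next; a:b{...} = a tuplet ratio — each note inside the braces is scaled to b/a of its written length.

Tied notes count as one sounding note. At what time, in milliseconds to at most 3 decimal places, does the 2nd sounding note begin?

note 2 onset = 8/3b = 1300.813ms

1. 0.0ms @ 0 + 1300.813ms (8/3)
2. 1300.813ms @ 8/3 + 650.407ms (4/3)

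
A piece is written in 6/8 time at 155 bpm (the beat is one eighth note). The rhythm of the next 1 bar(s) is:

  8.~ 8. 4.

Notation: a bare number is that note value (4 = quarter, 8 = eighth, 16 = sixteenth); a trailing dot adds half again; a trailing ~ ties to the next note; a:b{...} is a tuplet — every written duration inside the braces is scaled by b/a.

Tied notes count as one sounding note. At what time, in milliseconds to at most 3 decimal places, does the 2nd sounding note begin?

1. 0.0ms @ 0 + 1161.29ms (3)
2. 1161.29ms @ 3 + 1161.29ms (3)

note 2 onset = 3b = 1161.29ms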